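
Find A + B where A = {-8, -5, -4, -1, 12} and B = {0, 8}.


A + B = {a + b : a ∈ A, b ∈ B}.
Enumerate all |A|·|B| = 5·2 = 10 pairs (a, b) and collect distinct sums.
a = -8: -8+0=-8, -8+8=0
a = -5: -5+0=-5, -5+8=3
a = -4: -4+0=-4, -4+8=4
a = -1: -1+0=-1, -1+8=7
a = 12: 12+0=12, 12+8=20
Collecting distinct sums: A + B = {-8, -5, -4, -1, 0, 3, 4, 7, 12, 20}
|A + B| = 10

A + B = {-8, -5, -4, -1, 0, 3, 4, 7, 12, 20}


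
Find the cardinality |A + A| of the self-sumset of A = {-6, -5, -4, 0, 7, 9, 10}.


A + A = {a + a' : a, a' ∈ A}; |A| = 7.
General bounds: 2|A| - 1 ≤ |A + A| ≤ |A|(|A|+1)/2, i.e. 13 ≤ |A + A| ≤ 28.
Lower bound 2|A|-1 is attained iff A is an arithmetic progression.
Enumerate sums a + a' for a ≤ a' (symmetric, so this suffices):
a = -6: -6+-6=-12, -6+-5=-11, -6+-4=-10, -6+0=-6, -6+7=1, -6+9=3, -6+10=4
a = -5: -5+-5=-10, -5+-4=-9, -5+0=-5, -5+7=2, -5+9=4, -5+10=5
a = -4: -4+-4=-8, -4+0=-4, -4+7=3, -4+9=5, -4+10=6
a = 0: 0+0=0, 0+7=7, 0+9=9, 0+10=10
a = 7: 7+7=14, 7+9=16, 7+10=17
a = 9: 9+9=18, 9+10=19
a = 10: 10+10=20
Distinct sums: {-12, -11, -10, -9, -8, -6, -5, -4, 0, 1, 2, 3, 4, 5, 6, 7, 9, 10, 14, 16, 17, 18, 19, 20}
|A + A| = 24

|A + A| = 24


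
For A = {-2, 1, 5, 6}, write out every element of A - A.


A - A = {a - a' : a, a' ∈ A}.
Compute a - a' for each ordered pair (a, a'):
a = -2: -2--2=0, -2-1=-3, -2-5=-7, -2-6=-8
a = 1: 1--2=3, 1-1=0, 1-5=-4, 1-6=-5
a = 5: 5--2=7, 5-1=4, 5-5=0, 5-6=-1
a = 6: 6--2=8, 6-1=5, 6-5=1, 6-6=0
Collecting distinct values (and noting 0 appears from a-a):
A - A = {-8, -7, -5, -4, -3, -1, 0, 1, 3, 4, 5, 7, 8}
|A - A| = 13

A - A = {-8, -7, -5, -4, -3, -1, 0, 1, 3, 4, 5, 7, 8}


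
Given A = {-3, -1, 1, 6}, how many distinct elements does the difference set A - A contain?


A - A = {a - a' : a, a' ∈ A}; |A| = 4.
Bounds: 2|A|-1 ≤ |A - A| ≤ |A|² - |A| + 1, i.e. 7 ≤ |A - A| ≤ 13.
Note: 0 ∈ A - A always (from a - a). The set is symmetric: if d ∈ A - A then -d ∈ A - A.
Enumerate nonzero differences d = a - a' with a > a' (then include -d):
Positive differences: {2, 4, 5, 7, 9}
Full difference set: {0} ∪ (positive diffs) ∪ (negative diffs).
|A - A| = 1 + 2·5 = 11 (matches direct enumeration: 11).

|A - A| = 11


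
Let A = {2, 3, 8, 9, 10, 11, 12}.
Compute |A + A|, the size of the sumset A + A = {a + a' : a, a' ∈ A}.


A + A = {a + a' : a, a' ∈ A}; |A| = 7.
General bounds: 2|A| - 1 ≤ |A + A| ≤ |A|(|A|+1)/2, i.e. 13 ≤ |A + A| ≤ 28.
Lower bound 2|A|-1 is attained iff A is an arithmetic progression.
Enumerate sums a + a' for a ≤ a' (symmetric, so this suffices):
a = 2: 2+2=4, 2+3=5, 2+8=10, 2+9=11, 2+10=12, 2+11=13, 2+12=14
a = 3: 3+3=6, 3+8=11, 3+9=12, 3+10=13, 3+11=14, 3+12=15
a = 8: 8+8=16, 8+9=17, 8+10=18, 8+11=19, 8+12=20
a = 9: 9+9=18, 9+10=19, 9+11=20, 9+12=21
a = 10: 10+10=20, 10+11=21, 10+12=22
a = 11: 11+11=22, 11+12=23
a = 12: 12+12=24
Distinct sums: {4, 5, 6, 10, 11, 12, 13, 14, 15, 16, 17, 18, 19, 20, 21, 22, 23, 24}
|A + A| = 18

|A + A| = 18


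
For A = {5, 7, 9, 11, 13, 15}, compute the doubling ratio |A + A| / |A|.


|A| = 6.
Compute A + A by enumerating all 36 pairs.
A + A = {10, 12, 14, 16, 18, 20, 22, 24, 26, 28, 30}, so |A + A| = 11.
K = |A + A| / |A| = 11/6 (already in lowest terms) ≈ 1.8333.
Reference: AP of size 6 gives K = 11/6 ≈ 1.8333; a fully generic set of size 6 gives K ≈ 3.5000.

|A| = 6, |A + A| = 11, K = 11/6.


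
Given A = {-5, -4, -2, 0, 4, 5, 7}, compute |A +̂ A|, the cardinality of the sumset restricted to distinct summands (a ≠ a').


Restricted sumset: A +̂ A = {a + a' : a ∈ A, a' ∈ A, a ≠ a'}.
Equivalently, take A + A and drop any sum 2a that is achievable ONLY as a + a for a ∈ A (i.e. sums representable only with equal summands).
Enumerate pairs (a, a') with a < a' (symmetric, so each unordered pair gives one sum; this covers all a ≠ a'):
  -5 + -4 = -9
  -5 + -2 = -7
  -5 + 0 = -5
  -5 + 4 = -1
  -5 + 5 = 0
  -5 + 7 = 2
  -4 + -2 = -6
  -4 + 0 = -4
  -4 + 4 = 0
  -4 + 5 = 1
  -4 + 7 = 3
  -2 + 0 = -2
  -2 + 4 = 2
  -2 + 5 = 3
  -2 + 7 = 5
  0 + 4 = 4
  0 + 5 = 5
  0 + 7 = 7
  4 + 5 = 9
  4 + 7 = 11
  5 + 7 = 12
Collected distinct sums: {-9, -7, -6, -5, -4, -2, -1, 0, 1, 2, 3, 4, 5, 7, 9, 11, 12}
|A +̂ A| = 17
(Reference bound: |A +̂ A| ≥ 2|A| - 3 for |A| ≥ 2, with |A| = 7 giving ≥ 11.)

|A +̂ A| = 17


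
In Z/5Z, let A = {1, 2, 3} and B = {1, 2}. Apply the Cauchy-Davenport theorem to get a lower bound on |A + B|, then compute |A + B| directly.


Cauchy-Davenport: |A + B| ≥ min(p, |A| + |B| - 1) for A, B nonempty in Z/pZ.
|A| = 3, |B| = 2, p = 5.
CD lower bound = min(5, 3 + 2 - 1) = min(5, 4) = 4.
Compute A + B mod 5 directly:
a = 1: 1+1=2, 1+2=3
a = 2: 2+1=3, 2+2=4
a = 3: 3+1=4, 3+2=0
A + B = {0, 2, 3, 4}, so |A + B| = 4.
Verify: 4 ≥ 4? Yes ✓.

CD lower bound = 4, actual |A + B| = 4.


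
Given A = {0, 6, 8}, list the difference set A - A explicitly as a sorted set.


A - A = {a - a' : a, a' ∈ A}.
Compute a - a' for each ordered pair (a, a'):
a = 0: 0-0=0, 0-6=-6, 0-8=-8
a = 6: 6-0=6, 6-6=0, 6-8=-2
a = 8: 8-0=8, 8-6=2, 8-8=0
Collecting distinct values (and noting 0 appears from a-a):
A - A = {-8, -6, -2, 0, 2, 6, 8}
|A - A| = 7

A - A = {-8, -6, -2, 0, 2, 6, 8}


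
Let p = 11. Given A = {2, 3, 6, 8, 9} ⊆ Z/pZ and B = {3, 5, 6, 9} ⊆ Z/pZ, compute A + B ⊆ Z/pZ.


Work in Z/11Z: reduce every sum a + b modulo 11.
Enumerate all 20 pairs:
a = 2: 2+3=5, 2+5=7, 2+6=8, 2+9=0
a = 3: 3+3=6, 3+5=8, 3+6=9, 3+9=1
a = 6: 6+3=9, 6+5=0, 6+6=1, 6+9=4
a = 8: 8+3=0, 8+5=2, 8+6=3, 8+9=6
a = 9: 9+3=1, 9+5=3, 9+6=4, 9+9=7
Distinct residues collected: {0, 1, 2, 3, 4, 5, 6, 7, 8, 9}
|A + B| = 10 (out of 11 total residues).

A + B = {0, 1, 2, 3, 4, 5, 6, 7, 8, 9}


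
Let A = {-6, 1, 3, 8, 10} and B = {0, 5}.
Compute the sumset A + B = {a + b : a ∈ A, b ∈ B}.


A + B = {a + b : a ∈ A, b ∈ B}.
Enumerate all |A|·|B| = 5·2 = 10 pairs (a, b) and collect distinct sums.
a = -6: -6+0=-6, -6+5=-1
a = 1: 1+0=1, 1+5=6
a = 3: 3+0=3, 3+5=8
a = 8: 8+0=8, 8+5=13
a = 10: 10+0=10, 10+5=15
Collecting distinct sums: A + B = {-6, -1, 1, 3, 6, 8, 10, 13, 15}
|A + B| = 9

A + B = {-6, -1, 1, 3, 6, 8, 10, 13, 15}


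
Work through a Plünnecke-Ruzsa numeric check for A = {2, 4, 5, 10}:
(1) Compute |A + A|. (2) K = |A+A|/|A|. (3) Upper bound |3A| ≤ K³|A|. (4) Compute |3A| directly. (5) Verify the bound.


|A| = 4.
Step 1: Compute A + A by enumerating all 16 pairs.
A + A = {4, 6, 7, 8, 9, 10, 12, 14, 15, 20}, so |A + A| = 10.
Step 2: Doubling constant K = |A + A|/|A| = 10/4 = 10/4 ≈ 2.5000.
Step 3: Plünnecke-Ruzsa gives |3A| ≤ K³·|A| = (2.5000)³ · 4 ≈ 62.5000.
Step 4: Compute 3A = A + A + A directly by enumerating all triples (a,b,c) ∈ A³; |3A| = 18.
Step 5: Check 18 ≤ 62.5000? Yes ✓.

K = 10/4, Plünnecke-Ruzsa bound K³|A| ≈ 62.5000, |3A| = 18, inequality holds.


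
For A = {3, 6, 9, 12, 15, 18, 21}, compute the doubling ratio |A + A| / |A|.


|A| = 7.
Compute A + A by enumerating all 49 pairs.
A + A = {6, 9, 12, 15, 18, 21, 24, 27, 30, 33, 36, 39, 42}, so |A + A| = 13.
K = |A + A| / |A| = 13/7 (already in lowest terms) ≈ 1.8571.
Reference: AP of size 7 gives K = 13/7 ≈ 1.8571; a fully generic set of size 7 gives K ≈ 4.0000.

|A| = 7, |A + A| = 13, K = 13/7.


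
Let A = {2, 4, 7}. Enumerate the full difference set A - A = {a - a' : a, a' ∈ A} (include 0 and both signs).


A - A = {a - a' : a, a' ∈ A}.
Compute a - a' for each ordered pair (a, a'):
a = 2: 2-2=0, 2-4=-2, 2-7=-5
a = 4: 4-2=2, 4-4=0, 4-7=-3
a = 7: 7-2=5, 7-4=3, 7-7=0
Collecting distinct values (and noting 0 appears from a-a):
A - A = {-5, -3, -2, 0, 2, 3, 5}
|A - A| = 7

A - A = {-5, -3, -2, 0, 2, 3, 5}


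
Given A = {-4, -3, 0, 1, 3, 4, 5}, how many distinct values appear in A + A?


A + A = {a + a' : a, a' ∈ A}; |A| = 7.
General bounds: 2|A| - 1 ≤ |A + A| ≤ |A|(|A|+1)/2, i.e. 13 ≤ |A + A| ≤ 28.
Lower bound 2|A|-1 is attained iff A is an arithmetic progression.
Enumerate sums a + a' for a ≤ a' (symmetric, so this suffices):
a = -4: -4+-4=-8, -4+-3=-7, -4+0=-4, -4+1=-3, -4+3=-1, -4+4=0, -4+5=1
a = -3: -3+-3=-6, -3+0=-3, -3+1=-2, -3+3=0, -3+4=1, -3+5=2
a = 0: 0+0=0, 0+1=1, 0+3=3, 0+4=4, 0+5=5
a = 1: 1+1=2, 1+3=4, 1+4=5, 1+5=6
a = 3: 3+3=6, 3+4=7, 3+5=8
a = 4: 4+4=8, 4+5=9
a = 5: 5+5=10
Distinct sums: {-8, -7, -6, -4, -3, -2, -1, 0, 1, 2, 3, 4, 5, 6, 7, 8, 9, 10}
|A + A| = 18

|A + A| = 18


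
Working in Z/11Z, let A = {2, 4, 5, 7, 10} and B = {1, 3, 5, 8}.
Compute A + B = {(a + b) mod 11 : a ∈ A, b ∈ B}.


Work in Z/11Z: reduce every sum a + b modulo 11.
Enumerate all 20 pairs:
a = 2: 2+1=3, 2+3=5, 2+5=7, 2+8=10
a = 4: 4+1=5, 4+3=7, 4+5=9, 4+8=1
a = 5: 5+1=6, 5+3=8, 5+5=10, 5+8=2
a = 7: 7+1=8, 7+3=10, 7+5=1, 7+8=4
a = 10: 10+1=0, 10+3=2, 10+5=4, 10+8=7
Distinct residues collected: {0, 1, 2, 3, 4, 5, 6, 7, 8, 9, 10}
|A + B| = 11 (out of 11 total residues).

A + B = {0, 1, 2, 3, 4, 5, 6, 7, 8, 9, 10}


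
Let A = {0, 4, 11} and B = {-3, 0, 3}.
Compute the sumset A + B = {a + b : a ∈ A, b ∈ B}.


A + B = {a + b : a ∈ A, b ∈ B}.
Enumerate all |A|·|B| = 3·3 = 9 pairs (a, b) and collect distinct sums.
a = 0: 0+-3=-3, 0+0=0, 0+3=3
a = 4: 4+-3=1, 4+0=4, 4+3=7
a = 11: 11+-3=8, 11+0=11, 11+3=14
Collecting distinct sums: A + B = {-3, 0, 1, 3, 4, 7, 8, 11, 14}
|A + B| = 9

A + B = {-3, 0, 1, 3, 4, 7, 8, 11, 14}


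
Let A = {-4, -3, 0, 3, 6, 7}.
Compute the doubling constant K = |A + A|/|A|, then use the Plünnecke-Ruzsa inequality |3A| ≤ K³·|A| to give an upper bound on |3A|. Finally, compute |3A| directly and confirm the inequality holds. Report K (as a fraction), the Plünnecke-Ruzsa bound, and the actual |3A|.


|A| = 6.
Step 1: Compute A + A by enumerating all 36 pairs.
A + A = {-8, -7, -6, -4, -3, -1, 0, 2, 3, 4, 6, 7, 9, 10, 12, 13, 14}, so |A + A| = 17.
Step 2: Doubling constant K = |A + A|/|A| = 17/6 = 17/6 ≈ 2.8333.
Step 3: Plünnecke-Ruzsa gives |3A| ≤ K³·|A| = (2.8333)³ · 6 ≈ 136.4722.
Step 4: Compute 3A = A + A + A directly by enumerating all triples (a,b,c) ∈ A³; |3A| = 34.
Step 5: Check 34 ≤ 136.4722? Yes ✓.

K = 17/6, Plünnecke-Ruzsa bound K³|A| ≈ 136.4722, |3A| = 34, inequality holds.


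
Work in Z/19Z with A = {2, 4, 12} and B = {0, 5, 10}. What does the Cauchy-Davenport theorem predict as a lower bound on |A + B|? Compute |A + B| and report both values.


Cauchy-Davenport: |A + B| ≥ min(p, |A| + |B| - 1) for A, B nonempty in Z/pZ.
|A| = 3, |B| = 3, p = 19.
CD lower bound = min(19, 3 + 3 - 1) = min(19, 5) = 5.
Compute A + B mod 19 directly:
a = 2: 2+0=2, 2+5=7, 2+10=12
a = 4: 4+0=4, 4+5=9, 4+10=14
a = 12: 12+0=12, 12+5=17, 12+10=3
A + B = {2, 3, 4, 7, 9, 12, 14, 17}, so |A + B| = 8.
Verify: 8 ≥ 5? Yes ✓.

CD lower bound = 5, actual |A + B| = 8.


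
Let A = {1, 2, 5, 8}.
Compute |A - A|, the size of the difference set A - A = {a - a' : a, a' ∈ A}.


A - A = {a - a' : a, a' ∈ A}; |A| = 4.
Bounds: 2|A|-1 ≤ |A - A| ≤ |A|² - |A| + 1, i.e. 7 ≤ |A - A| ≤ 13.
Note: 0 ∈ A - A always (from a - a). The set is symmetric: if d ∈ A - A then -d ∈ A - A.
Enumerate nonzero differences d = a - a' with a > a' (then include -d):
Positive differences: {1, 3, 4, 6, 7}
Full difference set: {0} ∪ (positive diffs) ∪ (negative diffs).
|A - A| = 1 + 2·5 = 11 (matches direct enumeration: 11).

|A - A| = 11


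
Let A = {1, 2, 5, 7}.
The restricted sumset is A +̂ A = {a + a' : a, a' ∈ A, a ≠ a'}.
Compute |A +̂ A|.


Restricted sumset: A +̂ A = {a + a' : a ∈ A, a' ∈ A, a ≠ a'}.
Equivalently, take A + A and drop any sum 2a that is achievable ONLY as a + a for a ∈ A (i.e. sums representable only with equal summands).
Enumerate pairs (a, a') with a < a' (symmetric, so each unordered pair gives one sum; this covers all a ≠ a'):
  1 + 2 = 3
  1 + 5 = 6
  1 + 7 = 8
  2 + 5 = 7
  2 + 7 = 9
  5 + 7 = 12
Collected distinct sums: {3, 6, 7, 8, 9, 12}
|A +̂ A| = 6
(Reference bound: |A +̂ A| ≥ 2|A| - 3 for |A| ≥ 2, with |A| = 4 giving ≥ 5.)

|A +̂ A| = 6


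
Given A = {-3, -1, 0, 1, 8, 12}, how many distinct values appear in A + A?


A + A = {a + a' : a, a' ∈ A}; |A| = 6.
General bounds: 2|A| - 1 ≤ |A + A| ≤ |A|(|A|+1)/2, i.e. 11 ≤ |A + A| ≤ 21.
Lower bound 2|A|-1 is attained iff A is an arithmetic progression.
Enumerate sums a + a' for a ≤ a' (symmetric, so this suffices):
a = -3: -3+-3=-6, -3+-1=-4, -3+0=-3, -3+1=-2, -3+8=5, -3+12=9
a = -1: -1+-1=-2, -1+0=-1, -1+1=0, -1+8=7, -1+12=11
a = 0: 0+0=0, 0+1=1, 0+8=8, 0+12=12
a = 1: 1+1=2, 1+8=9, 1+12=13
a = 8: 8+8=16, 8+12=20
a = 12: 12+12=24
Distinct sums: {-6, -4, -3, -2, -1, 0, 1, 2, 5, 7, 8, 9, 11, 12, 13, 16, 20, 24}
|A + A| = 18

|A + A| = 18


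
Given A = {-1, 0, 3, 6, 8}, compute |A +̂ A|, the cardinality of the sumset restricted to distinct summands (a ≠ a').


Restricted sumset: A +̂ A = {a + a' : a ∈ A, a' ∈ A, a ≠ a'}.
Equivalently, take A + A and drop any sum 2a that is achievable ONLY as a + a for a ∈ A (i.e. sums representable only with equal summands).
Enumerate pairs (a, a') with a < a' (symmetric, so each unordered pair gives one sum; this covers all a ≠ a'):
  -1 + 0 = -1
  -1 + 3 = 2
  -1 + 6 = 5
  -1 + 8 = 7
  0 + 3 = 3
  0 + 6 = 6
  0 + 8 = 8
  3 + 6 = 9
  3 + 8 = 11
  6 + 8 = 14
Collected distinct sums: {-1, 2, 3, 5, 6, 7, 8, 9, 11, 14}
|A +̂ A| = 10
(Reference bound: |A +̂ A| ≥ 2|A| - 3 for |A| ≥ 2, with |A| = 5 giving ≥ 7.)

|A +̂ A| = 10


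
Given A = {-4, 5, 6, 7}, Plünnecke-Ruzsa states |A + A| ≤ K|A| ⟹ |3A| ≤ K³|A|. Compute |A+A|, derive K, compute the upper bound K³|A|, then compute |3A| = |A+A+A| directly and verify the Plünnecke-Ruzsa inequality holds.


|A| = 4.
Step 1: Compute A + A by enumerating all 16 pairs.
A + A = {-8, 1, 2, 3, 10, 11, 12, 13, 14}, so |A + A| = 9.
Step 2: Doubling constant K = |A + A|/|A| = 9/4 = 9/4 ≈ 2.2500.
Step 3: Plünnecke-Ruzsa gives |3A| ≤ K³·|A| = (2.2500)³ · 4 ≈ 45.5625.
Step 4: Compute 3A = A + A + A directly by enumerating all triples (a,b,c) ∈ A³; |3A| = 16.
Step 5: Check 16 ≤ 45.5625? Yes ✓.

K = 9/4, Plünnecke-Ruzsa bound K³|A| ≈ 45.5625, |3A| = 16, inequality holds.


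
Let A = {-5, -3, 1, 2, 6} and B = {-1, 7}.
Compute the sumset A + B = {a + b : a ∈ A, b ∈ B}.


A + B = {a + b : a ∈ A, b ∈ B}.
Enumerate all |A|·|B| = 5·2 = 10 pairs (a, b) and collect distinct sums.
a = -5: -5+-1=-6, -5+7=2
a = -3: -3+-1=-4, -3+7=4
a = 1: 1+-1=0, 1+7=8
a = 2: 2+-1=1, 2+7=9
a = 6: 6+-1=5, 6+7=13
Collecting distinct sums: A + B = {-6, -4, 0, 1, 2, 4, 5, 8, 9, 13}
|A + B| = 10

A + B = {-6, -4, 0, 1, 2, 4, 5, 8, 9, 13}


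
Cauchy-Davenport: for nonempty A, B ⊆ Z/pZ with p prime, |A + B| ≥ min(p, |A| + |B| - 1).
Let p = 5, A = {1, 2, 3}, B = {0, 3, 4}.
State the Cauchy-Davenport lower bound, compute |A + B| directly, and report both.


Cauchy-Davenport: |A + B| ≥ min(p, |A| + |B| - 1) for A, B nonempty in Z/pZ.
|A| = 3, |B| = 3, p = 5.
CD lower bound = min(5, 3 + 3 - 1) = min(5, 5) = 5.
Compute A + B mod 5 directly:
a = 1: 1+0=1, 1+3=4, 1+4=0
a = 2: 2+0=2, 2+3=0, 2+4=1
a = 3: 3+0=3, 3+3=1, 3+4=2
A + B = {0, 1, 2, 3, 4}, so |A + B| = 5.
Verify: 5 ≥ 5? Yes ✓.

CD lower bound = 5, actual |A + B| = 5.


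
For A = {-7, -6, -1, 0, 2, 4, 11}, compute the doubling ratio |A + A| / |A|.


|A| = 7.
Compute A + A by enumerating all 49 pairs.
A + A = {-14, -13, -12, -8, -7, -6, -5, -4, -3, -2, -1, 0, 1, 2, 3, 4, 5, 6, 8, 10, 11, 13, 15, 22}, so |A + A| = 24.
K = |A + A| / |A| = 24/7 (already in lowest terms) ≈ 3.4286.
Reference: AP of size 7 gives K = 13/7 ≈ 1.8571; a fully generic set of size 7 gives K ≈ 4.0000.

|A| = 7, |A + A| = 24, K = 24/7.


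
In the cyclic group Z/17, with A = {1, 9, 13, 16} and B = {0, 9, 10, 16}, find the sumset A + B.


Work in Z/17Z: reduce every sum a + b modulo 17.
Enumerate all 16 pairs:
a = 1: 1+0=1, 1+9=10, 1+10=11, 1+16=0
a = 9: 9+0=9, 9+9=1, 9+10=2, 9+16=8
a = 13: 13+0=13, 13+9=5, 13+10=6, 13+16=12
a = 16: 16+0=16, 16+9=8, 16+10=9, 16+16=15
Distinct residues collected: {0, 1, 2, 5, 6, 8, 9, 10, 11, 12, 13, 15, 16}
|A + B| = 13 (out of 17 total residues).

A + B = {0, 1, 2, 5, 6, 8, 9, 10, 11, 12, 13, 15, 16}


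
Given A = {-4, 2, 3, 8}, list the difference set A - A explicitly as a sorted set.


A - A = {a - a' : a, a' ∈ A}.
Compute a - a' for each ordered pair (a, a'):
a = -4: -4--4=0, -4-2=-6, -4-3=-7, -4-8=-12
a = 2: 2--4=6, 2-2=0, 2-3=-1, 2-8=-6
a = 3: 3--4=7, 3-2=1, 3-3=0, 3-8=-5
a = 8: 8--4=12, 8-2=6, 8-3=5, 8-8=0
Collecting distinct values (and noting 0 appears from a-a):
A - A = {-12, -7, -6, -5, -1, 0, 1, 5, 6, 7, 12}
|A - A| = 11

A - A = {-12, -7, -6, -5, -1, 0, 1, 5, 6, 7, 12}


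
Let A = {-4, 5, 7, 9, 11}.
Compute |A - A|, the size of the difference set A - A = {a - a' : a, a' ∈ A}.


A - A = {a - a' : a, a' ∈ A}; |A| = 5.
Bounds: 2|A|-1 ≤ |A - A| ≤ |A|² - |A| + 1, i.e. 9 ≤ |A - A| ≤ 21.
Note: 0 ∈ A - A always (from a - a). The set is symmetric: if d ∈ A - A then -d ∈ A - A.
Enumerate nonzero differences d = a - a' with a > a' (then include -d):
Positive differences: {2, 4, 6, 9, 11, 13, 15}
Full difference set: {0} ∪ (positive diffs) ∪ (negative diffs).
|A - A| = 1 + 2·7 = 15 (matches direct enumeration: 15).

|A - A| = 15


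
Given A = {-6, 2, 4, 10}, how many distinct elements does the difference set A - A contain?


A - A = {a - a' : a, a' ∈ A}; |A| = 4.
Bounds: 2|A|-1 ≤ |A - A| ≤ |A|² - |A| + 1, i.e. 7 ≤ |A - A| ≤ 13.
Note: 0 ∈ A - A always (from a - a). The set is symmetric: if d ∈ A - A then -d ∈ A - A.
Enumerate nonzero differences d = a - a' with a > a' (then include -d):
Positive differences: {2, 6, 8, 10, 16}
Full difference set: {0} ∪ (positive diffs) ∪ (negative diffs).
|A - A| = 1 + 2·5 = 11 (matches direct enumeration: 11).

|A - A| = 11


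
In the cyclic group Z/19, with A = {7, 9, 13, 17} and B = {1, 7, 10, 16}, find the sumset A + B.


Work in Z/19Z: reduce every sum a + b modulo 19.
Enumerate all 16 pairs:
a = 7: 7+1=8, 7+7=14, 7+10=17, 7+16=4
a = 9: 9+1=10, 9+7=16, 9+10=0, 9+16=6
a = 13: 13+1=14, 13+7=1, 13+10=4, 13+16=10
a = 17: 17+1=18, 17+7=5, 17+10=8, 17+16=14
Distinct residues collected: {0, 1, 4, 5, 6, 8, 10, 14, 16, 17, 18}
|A + B| = 11 (out of 19 total residues).

A + B = {0, 1, 4, 5, 6, 8, 10, 14, 16, 17, 18}


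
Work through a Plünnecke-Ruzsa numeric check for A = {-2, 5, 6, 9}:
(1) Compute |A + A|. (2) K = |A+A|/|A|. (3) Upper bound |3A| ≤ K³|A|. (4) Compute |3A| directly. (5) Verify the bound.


|A| = 4.
Step 1: Compute A + A by enumerating all 16 pairs.
A + A = {-4, 3, 4, 7, 10, 11, 12, 14, 15, 18}, so |A + A| = 10.
Step 2: Doubling constant K = |A + A|/|A| = 10/4 = 10/4 ≈ 2.5000.
Step 3: Plünnecke-Ruzsa gives |3A| ≤ K³·|A| = (2.5000)³ · 4 ≈ 62.5000.
Step 4: Compute 3A = A + A + A directly by enumerating all triples (a,b,c) ∈ A³; |3A| = 19.
Step 5: Check 19 ≤ 62.5000? Yes ✓.

K = 10/4, Plünnecke-Ruzsa bound K³|A| ≈ 62.5000, |3A| = 19, inequality holds.


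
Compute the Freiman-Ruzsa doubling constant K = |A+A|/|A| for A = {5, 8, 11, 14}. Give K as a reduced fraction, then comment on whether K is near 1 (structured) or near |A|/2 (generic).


|A| = 4.
Compute A + A by enumerating all 16 pairs.
A + A = {10, 13, 16, 19, 22, 25, 28}, so |A + A| = 7.
K = |A + A| / |A| = 7/4 (already in lowest terms) ≈ 1.7500.
Reference: AP of size 4 gives K = 7/4 ≈ 1.7500; a fully generic set of size 4 gives K ≈ 2.5000.

|A| = 4, |A + A| = 7, K = 7/4.


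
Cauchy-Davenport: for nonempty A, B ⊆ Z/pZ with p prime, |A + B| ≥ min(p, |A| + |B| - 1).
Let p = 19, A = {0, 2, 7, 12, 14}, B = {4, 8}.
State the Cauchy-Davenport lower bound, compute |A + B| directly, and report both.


Cauchy-Davenport: |A + B| ≥ min(p, |A| + |B| - 1) for A, B nonempty in Z/pZ.
|A| = 5, |B| = 2, p = 19.
CD lower bound = min(19, 5 + 2 - 1) = min(19, 6) = 6.
Compute A + B mod 19 directly:
a = 0: 0+4=4, 0+8=8
a = 2: 2+4=6, 2+8=10
a = 7: 7+4=11, 7+8=15
a = 12: 12+4=16, 12+8=1
a = 14: 14+4=18, 14+8=3
A + B = {1, 3, 4, 6, 8, 10, 11, 15, 16, 18}, so |A + B| = 10.
Verify: 10 ≥ 6? Yes ✓.

CD lower bound = 6, actual |A + B| = 10.


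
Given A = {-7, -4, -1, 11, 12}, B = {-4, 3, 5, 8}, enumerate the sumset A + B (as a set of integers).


A + B = {a + b : a ∈ A, b ∈ B}.
Enumerate all |A|·|B| = 5·4 = 20 pairs (a, b) and collect distinct sums.
a = -7: -7+-4=-11, -7+3=-4, -7+5=-2, -7+8=1
a = -4: -4+-4=-8, -4+3=-1, -4+5=1, -4+8=4
a = -1: -1+-4=-5, -1+3=2, -1+5=4, -1+8=7
a = 11: 11+-4=7, 11+3=14, 11+5=16, 11+8=19
a = 12: 12+-4=8, 12+3=15, 12+5=17, 12+8=20
Collecting distinct sums: A + B = {-11, -8, -5, -4, -2, -1, 1, 2, 4, 7, 8, 14, 15, 16, 17, 19, 20}
|A + B| = 17

A + B = {-11, -8, -5, -4, -2, -1, 1, 2, 4, 7, 8, 14, 15, 16, 17, 19, 20}


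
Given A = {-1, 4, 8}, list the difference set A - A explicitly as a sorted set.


A - A = {a - a' : a, a' ∈ A}.
Compute a - a' for each ordered pair (a, a'):
a = -1: -1--1=0, -1-4=-5, -1-8=-9
a = 4: 4--1=5, 4-4=0, 4-8=-4
a = 8: 8--1=9, 8-4=4, 8-8=0
Collecting distinct values (and noting 0 appears from a-a):
A - A = {-9, -5, -4, 0, 4, 5, 9}
|A - A| = 7

A - A = {-9, -5, -4, 0, 4, 5, 9}


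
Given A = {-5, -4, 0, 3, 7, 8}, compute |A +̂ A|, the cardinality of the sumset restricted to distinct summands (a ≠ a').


Restricted sumset: A +̂ A = {a + a' : a ∈ A, a' ∈ A, a ≠ a'}.
Equivalently, take A + A and drop any sum 2a that is achievable ONLY as a + a for a ∈ A (i.e. sums representable only with equal summands).
Enumerate pairs (a, a') with a < a' (symmetric, so each unordered pair gives one sum; this covers all a ≠ a'):
  -5 + -4 = -9
  -5 + 0 = -5
  -5 + 3 = -2
  -5 + 7 = 2
  -5 + 8 = 3
  -4 + 0 = -4
  -4 + 3 = -1
  -4 + 7 = 3
  -4 + 8 = 4
  0 + 3 = 3
  0 + 7 = 7
  0 + 8 = 8
  3 + 7 = 10
  3 + 8 = 11
  7 + 8 = 15
Collected distinct sums: {-9, -5, -4, -2, -1, 2, 3, 4, 7, 8, 10, 11, 15}
|A +̂ A| = 13
(Reference bound: |A +̂ A| ≥ 2|A| - 3 for |A| ≥ 2, with |A| = 6 giving ≥ 9.)

|A +̂ A| = 13


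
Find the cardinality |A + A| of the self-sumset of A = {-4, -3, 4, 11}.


A + A = {a + a' : a, a' ∈ A}; |A| = 4.
General bounds: 2|A| - 1 ≤ |A + A| ≤ |A|(|A|+1)/2, i.e. 7 ≤ |A + A| ≤ 10.
Lower bound 2|A|-1 is attained iff A is an arithmetic progression.
Enumerate sums a + a' for a ≤ a' (symmetric, so this suffices):
a = -4: -4+-4=-8, -4+-3=-7, -4+4=0, -4+11=7
a = -3: -3+-3=-6, -3+4=1, -3+11=8
a = 4: 4+4=8, 4+11=15
a = 11: 11+11=22
Distinct sums: {-8, -7, -6, 0, 1, 7, 8, 15, 22}
|A + A| = 9

|A + A| = 9


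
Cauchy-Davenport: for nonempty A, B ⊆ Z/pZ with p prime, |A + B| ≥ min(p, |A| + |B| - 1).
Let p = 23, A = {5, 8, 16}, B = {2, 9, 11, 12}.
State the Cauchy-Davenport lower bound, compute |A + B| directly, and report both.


Cauchy-Davenport: |A + B| ≥ min(p, |A| + |B| - 1) for A, B nonempty in Z/pZ.
|A| = 3, |B| = 4, p = 23.
CD lower bound = min(23, 3 + 4 - 1) = min(23, 6) = 6.
Compute A + B mod 23 directly:
a = 5: 5+2=7, 5+9=14, 5+11=16, 5+12=17
a = 8: 8+2=10, 8+9=17, 8+11=19, 8+12=20
a = 16: 16+2=18, 16+9=2, 16+11=4, 16+12=5
A + B = {2, 4, 5, 7, 10, 14, 16, 17, 18, 19, 20}, so |A + B| = 11.
Verify: 11 ≥ 6? Yes ✓.

CD lower bound = 6, actual |A + B| = 11.


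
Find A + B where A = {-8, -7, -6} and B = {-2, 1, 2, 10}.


A + B = {a + b : a ∈ A, b ∈ B}.
Enumerate all |A|·|B| = 3·4 = 12 pairs (a, b) and collect distinct sums.
a = -8: -8+-2=-10, -8+1=-7, -8+2=-6, -8+10=2
a = -7: -7+-2=-9, -7+1=-6, -7+2=-5, -7+10=3
a = -6: -6+-2=-8, -6+1=-5, -6+2=-4, -6+10=4
Collecting distinct sums: A + B = {-10, -9, -8, -7, -6, -5, -4, 2, 3, 4}
|A + B| = 10

A + B = {-10, -9, -8, -7, -6, -5, -4, 2, 3, 4}


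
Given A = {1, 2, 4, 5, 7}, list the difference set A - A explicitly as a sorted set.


A - A = {a - a' : a, a' ∈ A}.
Compute a - a' for each ordered pair (a, a'):
a = 1: 1-1=0, 1-2=-1, 1-4=-3, 1-5=-4, 1-7=-6
a = 2: 2-1=1, 2-2=0, 2-4=-2, 2-5=-3, 2-7=-5
a = 4: 4-1=3, 4-2=2, 4-4=0, 4-5=-1, 4-7=-3
a = 5: 5-1=4, 5-2=3, 5-4=1, 5-5=0, 5-7=-2
a = 7: 7-1=6, 7-2=5, 7-4=3, 7-5=2, 7-7=0
Collecting distinct values (and noting 0 appears from a-a):
A - A = {-6, -5, -4, -3, -2, -1, 0, 1, 2, 3, 4, 5, 6}
|A - A| = 13

A - A = {-6, -5, -4, -3, -2, -1, 0, 1, 2, 3, 4, 5, 6}


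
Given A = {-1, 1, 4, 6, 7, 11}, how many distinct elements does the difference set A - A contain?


A - A = {a - a' : a, a' ∈ A}; |A| = 6.
Bounds: 2|A|-1 ≤ |A - A| ≤ |A|² - |A| + 1, i.e. 11 ≤ |A - A| ≤ 31.
Note: 0 ∈ A - A always (from a - a). The set is symmetric: if d ∈ A - A then -d ∈ A - A.
Enumerate nonzero differences d = a - a' with a > a' (then include -d):
Positive differences: {1, 2, 3, 4, 5, 6, 7, 8, 10, 12}
Full difference set: {0} ∪ (positive diffs) ∪ (negative diffs).
|A - A| = 1 + 2·10 = 21 (matches direct enumeration: 21).

|A - A| = 21


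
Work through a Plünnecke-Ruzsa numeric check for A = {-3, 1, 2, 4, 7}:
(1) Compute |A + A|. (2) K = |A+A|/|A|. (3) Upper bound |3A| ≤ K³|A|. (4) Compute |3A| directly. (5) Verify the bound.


|A| = 5.
Step 1: Compute A + A by enumerating all 25 pairs.
A + A = {-6, -2, -1, 1, 2, 3, 4, 5, 6, 8, 9, 11, 14}, so |A + A| = 13.
Step 2: Doubling constant K = |A + A|/|A| = 13/5 = 13/5 ≈ 2.6000.
Step 3: Plünnecke-Ruzsa gives |3A| ≤ K³·|A| = (2.6000)³ · 5 ≈ 87.8800.
Step 4: Compute 3A = A + A + A directly by enumerating all triples (a,b,c) ∈ A³; |3A| = 23.
Step 5: Check 23 ≤ 87.8800? Yes ✓.

K = 13/5, Plünnecke-Ruzsa bound K³|A| ≈ 87.8800, |3A| = 23, inequality holds.


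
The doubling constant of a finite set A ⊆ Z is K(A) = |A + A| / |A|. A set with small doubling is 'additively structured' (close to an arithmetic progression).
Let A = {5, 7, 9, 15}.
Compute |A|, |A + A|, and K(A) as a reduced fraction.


|A| = 4.
Compute A + A by enumerating all 16 pairs.
A + A = {10, 12, 14, 16, 18, 20, 22, 24, 30}, so |A + A| = 9.
K = |A + A| / |A| = 9/4 (already in lowest terms) ≈ 2.2500.
Reference: AP of size 4 gives K = 7/4 ≈ 1.7500; a fully generic set of size 4 gives K ≈ 2.5000.

|A| = 4, |A + A| = 9, K = 9/4.


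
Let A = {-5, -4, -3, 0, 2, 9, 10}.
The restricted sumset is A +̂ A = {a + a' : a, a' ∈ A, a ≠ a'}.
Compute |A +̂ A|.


Restricted sumset: A +̂ A = {a + a' : a ∈ A, a' ∈ A, a ≠ a'}.
Equivalently, take A + A and drop any sum 2a that is achievable ONLY as a + a for a ∈ A (i.e. sums representable only with equal summands).
Enumerate pairs (a, a') with a < a' (symmetric, so each unordered pair gives one sum; this covers all a ≠ a'):
  -5 + -4 = -9
  -5 + -3 = -8
  -5 + 0 = -5
  -5 + 2 = -3
  -5 + 9 = 4
  -5 + 10 = 5
  -4 + -3 = -7
  -4 + 0 = -4
  -4 + 2 = -2
  -4 + 9 = 5
  -4 + 10 = 6
  -3 + 0 = -3
  -3 + 2 = -1
  -3 + 9 = 6
  -3 + 10 = 7
  0 + 2 = 2
  0 + 9 = 9
  0 + 10 = 10
  2 + 9 = 11
  2 + 10 = 12
  9 + 10 = 19
Collected distinct sums: {-9, -8, -7, -5, -4, -3, -2, -1, 2, 4, 5, 6, 7, 9, 10, 11, 12, 19}
|A +̂ A| = 18
(Reference bound: |A +̂ A| ≥ 2|A| - 3 for |A| ≥ 2, with |A| = 7 giving ≥ 11.)

|A +̂ A| = 18


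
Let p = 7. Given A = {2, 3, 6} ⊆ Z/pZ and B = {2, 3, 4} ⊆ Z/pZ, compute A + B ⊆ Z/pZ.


Work in Z/7Z: reduce every sum a + b modulo 7.
Enumerate all 9 pairs:
a = 2: 2+2=4, 2+3=5, 2+4=6
a = 3: 3+2=5, 3+3=6, 3+4=0
a = 6: 6+2=1, 6+3=2, 6+4=3
Distinct residues collected: {0, 1, 2, 3, 4, 5, 6}
|A + B| = 7 (out of 7 total residues).

A + B = {0, 1, 2, 3, 4, 5, 6}


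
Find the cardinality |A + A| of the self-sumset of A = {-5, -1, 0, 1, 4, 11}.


A + A = {a + a' : a, a' ∈ A}; |A| = 6.
General bounds: 2|A| - 1 ≤ |A + A| ≤ |A|(|A|+1)/2, i.e. 11 ≤ |A + A| ≤ 21.
Lower bound 2|A|-1 is attained iff A is an arithmetic progression.
Enumerate sums a + a' for a ≤ a' (symmetric, so this suffices):
a = -5: -5+-5=-10, -5+-1=-6, -5+0=-5, -5+1=-4, -5+4=-1, -5+11=6
a = -1: -1+-1=-2, -1+0=-1, -1+1=0, -1+4=3, -1+11=10
a = 0: 0+0=0, 0+1=1, 0+4=4, 0+11=11
a = 1: 1+1=2, 1+4=5, 1+11=12
a = 4: 4+4=8, 4+11=15
a = 11: 11+11=22
Distinct sums: {-10, -6, -5, -4, -2, -1, 0, 1, 2, 3, 4, 5, 6, 8, 10, 11, 12, 15, 22}
|A + A| = 19

|A + A| = 19


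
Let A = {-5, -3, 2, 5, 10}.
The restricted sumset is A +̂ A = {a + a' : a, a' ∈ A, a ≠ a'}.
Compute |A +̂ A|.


Restricted sumset: A +̂ A = {a + a' : a ∈ A, a' ∈ A, a ≠ a'}.
Equivalently, take A + A and drop any sum 2a that is achievable ONLY as a + a for a ∈ A (i.e. sums representable only with equal summands).
Enumerate pairs (a, a') with a < a' (symmetric, so each unordered pair gives one sum; this covers all a ≠ a'):
  -5 + -3 = -8
  -5 + 2 = -3
  -5 + 5 = 0
  -5 + 10 = 5
  -3 + 2 = -1
  -3 + 5 = 2
  -3 + 10 = 7
  2 + 5 = 7
  2 + 10 = 12
  5 + 10 = 15
Collected distinct sums: {-8, -3, -1, 0, 2, 5, 7, 12, 15}
|A +̂ A| = 9
(Reference bound: |A +̂ A| ≥ 2|A| - 3 for |A| ≥ 2, with |A| = 5 giving ≥ 7.)

|A +̂ A| = 9


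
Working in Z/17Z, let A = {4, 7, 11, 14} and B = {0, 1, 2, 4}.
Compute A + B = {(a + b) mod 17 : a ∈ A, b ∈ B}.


Work in Z/17Z: reduce every sum a + b modulo 17.
Enumerate all 16 pairs:
a = 4: 4+0=4, 4+1=5, 4+2=6, 4+4=8
a = 7: 7+0=7, 7+1=8, 7+2=9, 7+4=11
a = 11: 11+0=11, 11+1=12, 11+2=13, 11+4=15
a = 14: 14+0=14, 14+1=15, 14+2=16, 14+4=1
Distinct residues collected: {1, 4, 5, 6, 7, 8, 9, 11, 12, 13, 14, 15, 16}
|A + B| = 13 (out of 17 total residues).

A + B = {1, 4, 5, 6, 7, 8, 9, 11, 12, 13, 14, 15, 16}


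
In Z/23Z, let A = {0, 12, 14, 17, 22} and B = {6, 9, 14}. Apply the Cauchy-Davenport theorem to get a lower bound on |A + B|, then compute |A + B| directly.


Cauchy-Davenport: |A + B| ≥ min(p, |A| + |B| - 1) for A, B nonempty in Z/pZ.
|A| = 5, |B| = 3, p = 23.
CD lower bound = min(23, 5 + 3 - 1) = min(23, 7) = 7.
Compute A + B mod 23 directly:
a = 0: 0+6=6, 0+9=9, 0+14=14
a = 12: 12+6=18, 12+9=21, 12+14=3
a = 14: 14+6=20, 14+9=0, 14+14=5
a = 17: 17+6=0, 17+9=3, 17+14=8
a = 22: 22+6=5, 22+9=8, 22+14=13
A + B = {0, 3, 5, 6, 8, 9, 13, 14, 18, 20, 21}, so |A + B| = 11.
Verify: 11 ≥ 7? Yes ✓.

CD lower bound = 7, actual |A + B| = 11.


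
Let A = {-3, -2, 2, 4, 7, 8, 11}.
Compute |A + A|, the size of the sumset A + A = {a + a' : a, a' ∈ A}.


A + A = {a + a' : a, a' ∈ A}; |A| = 7.
General bounds: 2|A| - 1 ≤ |A + A| ≤ |A|(|A|+1)/2, i.e. 13 ≤ |A + A| ≤ 28.
Lower bound 2|A|-1 is attained iff A is an arithmetic progression.
Enumerate sums a + a' for a ≤ a' (symmetric, so this suffices):
a = -3: -3+-3=-6, -3+-2=-5, -3+2=-1, -3+4=1, -3+7=4, -3+8=5, -3+11=8
a = -2: -2+-2=-4, -2+2=0, -2+4=2, -2+7=5, -2+8=6, -2+11=9
a = 2: 2+2=4, 2+4=6, 2+7=9, 2+8=10, 2+11=13
a = 4: 4+4=8, 4+7=11, 4+8=12, 4+11=15
a = 7: 7+7=14, 7+8=15, 7+11=18
a = 8: 8+8=16, 8+11=19
a = 11: 11+11=22
Distinct sums: {-6, -5, -4, -1, 0, 1, 2, 4, 5, 6, 8, 9, 10, 11, 12, 13, 14, 15, 16, 18, 19, 22}
|A + A| = 22

|A + A| = 22


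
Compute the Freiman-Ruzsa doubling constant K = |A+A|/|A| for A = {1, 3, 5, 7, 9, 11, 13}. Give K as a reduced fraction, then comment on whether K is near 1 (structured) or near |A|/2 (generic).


|A| = 7.
Compute A + A by enumerating all 49 pairs.
A + A = {2, 4, 6, 8, 10, 12, 14, 16, 18, 20, 22, 24, 26}, so |A + A| = 13.
K = |A + A| / |A| = 13/7 (already in lowest terms) ≈ 1.8571.
Reference: AP of size 7 gives K = 13/7 ≈ 1.8571; a fully generic set of size 7 gives K ≈ 4.0000.

|A| = 7, |A + A| = 13, K = 13/7.


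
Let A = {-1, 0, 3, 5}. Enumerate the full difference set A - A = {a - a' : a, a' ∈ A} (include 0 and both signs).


A - A = {a - a' : a, a' ∈ A}.
Compute a - a' for each ordered pair (a, a'):
a = -1: -1--1=0, -1-0=-1, -1-3=-4, -1-5=-6
a = 0: 0--1=1, 0-0=0, 0-3=-3, 0-5=-5
a = 3: 3--1=4, 3-0=3, 3-3=0, 3-5=-2
a = 5: 5--1=6, 5-0=5, 5-3=2, 5-5=0
Collecting distinct values (and noting 0 appears from a-a):
A - A = {-6, -5, -4, -3, -2, -1, 0, 1, 2, 3, 4, 5, 6}
|A - A| = 13

A - A = {-6, -5, -4, -3, -2, -1, 0, 1, 2, 3, 4, 5, 6}


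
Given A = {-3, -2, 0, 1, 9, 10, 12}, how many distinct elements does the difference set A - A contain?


A - A = {a - a' : a, a' ∈ A}; |A| = 7.
Bounds: 2|A|-1 ≤ |A - A| ≤ |A|² - |A| + 1, i.e. 13 ≤ |A - A| ≤ 43.
Note: 0 ∈ A - A always (from a - a). The set is symmetric: if d ∈ A - A then -d ∈ A - A.
Enumerate nonzero differences d = a - a' with a > a' (then include -d):
Positive differences: {1, 2, 3, 4, 8, 9, 10, 11, 12, 13, 14, 15}
Full difference set: {0} ∪ (positive diffs) ∪ (negative diffs).
|A - A| = 1 + 2·12 = 25 (matches direct enumeration: 25).

|A - A| = 25


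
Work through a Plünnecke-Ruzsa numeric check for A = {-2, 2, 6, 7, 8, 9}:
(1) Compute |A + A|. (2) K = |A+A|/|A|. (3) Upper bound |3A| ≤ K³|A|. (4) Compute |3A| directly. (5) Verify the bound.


|A| = 6.
Step 1: Compute A + A by enumerating all 36 pairs.
A + A = {-4, 0, 4, 5, 6, 7, 8, 9, 10, 11, 12, 13, 14, 15, 16, 17, 18}, so |A + A| = 17.
Step 2: Doubling constant K = |A + A|/|A| = 17/6 = 17/6 ≈ 2.8333.
Step 3: Plünnecke-Ruzsa gives |3A| ≤ K³·|A| = (2.8333)³ · 6 ≈ 136.4722.
Step 4: Compute 3A = A + A + A directly by enumerating all triples (a,b,c) ∈ A³; |3A| = 28.
Step 5: Check 28 ≤ 136.4722? Yes ✓.

K = 17/6, Plünnecke-Ruzsa bound K³|A| ≈ 136.4722, |3A| = 28, inequality holds.


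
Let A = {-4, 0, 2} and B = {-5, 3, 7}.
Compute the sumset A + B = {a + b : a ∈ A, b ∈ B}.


A + B = {a + b : a ∈ A, b ∈ B}.
Enumerate all |A|·|B| = 3·3 = 9 pairs (a, b) and collect distinct sums.
a = -4: -4+-5=-9, -4+3=-1, -4+7=3
a = 0: 0+-5=-5, 0+3=3, 0+7=7
a = 2: 2+-5=-3, 2+3=5, 2+7=9
Collecting distinct sums: A + B = {-9, -5, -3, -1, 3, 5, 7, 9}
|A + B| = 8

A + B = {-9, -5, -3, -1, 3, 5, 7, 9}


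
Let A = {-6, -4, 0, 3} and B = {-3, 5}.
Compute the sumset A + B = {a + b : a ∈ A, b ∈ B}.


A + B = {a + b : a ∈ A, b ∈ B}.
Enumerate all |A|·|B| = 4·2 = 8 pairs (a, b) and collect distinct sums.
a = -6: -6+-3=-9, -6+5=-1
a = -4: -4+-3=-7, -4+5=1
a = 0: 0+-3=-3, 0+5=5
a = 3: 3+-3=0, 3+5=8
Collecting distinct sums: A + B = {-9, -7, -3, -1, 0, 1, 5, 8}
|A + B| = 8

A + B = {-9, -7, -3, -1, 0, 1, 5, 8}


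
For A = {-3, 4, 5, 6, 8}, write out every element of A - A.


A - A = {a - a' : a, a' ∈ A}.
Compute a - a' for each ordered pair (a, a'):
a = -3: -3--3=0, -3-4=-7, -3-5=-8, -3-6=-9, -3-8=-11
a = 4: 4--3=7, 4-4=0, 4-5=-1, 4-6=-2, 4-8=-4
a = 5: 5--3=8, 5-4=1, 5-5=0, 5-6=-1, 5-8=-3
a = 6: 6--3=9, 6-4=2, 6-5=1, 6-6=0, 6-8=-2
a = 8: 8--3=11, 8-4=4, 8-5=3, 8-6=2, 8-8=0
Collecting distinct values (and noting 0 appears from a-a):
A - A = {-11, -9, -8, -7, -4, -3, -2, -1, 0, 1, 2, 3, 4, 7, 8, 9, 11}
|A - A| = 17

A - A = {-11, -9, -8, -7, -4, -3, -2, -1, 0, 1, 2, 3, 4, 7, 8, 9, 11}


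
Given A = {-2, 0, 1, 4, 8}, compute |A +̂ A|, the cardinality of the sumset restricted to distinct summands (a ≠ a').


Restricted sumset: A +̂ A = {a + a' : a ∈ A, a' ∈ A, a ≠ a'}.
Equivalently, take A + A and drop any sum 2a that is achievable ONLY as a + a for a ∈ A (i.e. sums representable only with equal summands).
Enumerate pairs (a, a') with a < a' (symmetric, so each unordered pair gives one sum; this covers all a ≠ a'):
  -2 + 0 = -2
  -2 + 1 = -1
  -2 + 4 = 2
  -2 + 8 = 6
  0 + 1 = 1
  0 + 4 = 4
  0 + 8 = 8
  1 + 4 = 5
  1 + 8 = 9
  4 + 8 = 12
Collected distinct sums: {-2, -1, 1, 2, 4, 5, 6, 8, 9, 12}
|A +̂ A| = 10
(Reference bound: |A +̂ A| ≥ 2|A| - 3 for |A| ≥ 2, with |A| = 5 giving ≥ 7.)

|A +̂ A| = 10


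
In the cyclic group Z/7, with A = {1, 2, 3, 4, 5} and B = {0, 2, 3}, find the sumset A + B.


Work in Z/7Z: reduce every sum a + b modulo 7.
Enumerate all 15 pairs:
a = 1: 1+0=1, 1+2=3, 1+3=4
a = 2: 2+0=2, 2+2=4, 2+3=5
a = 3: 3+0=3, 3+2=5, 3+3=6
a = 4: 4+0=4, 4+2=6, 4+3=0
a = 5: 5+0=5, 5+2=0, 5+3=1
Distinct residues collected: {0, 1, 2, 3, 4, 5, 6}
|A + B| = 7 (out of 7 total residues).

A + B = {0, 1, 2, 3, 4, 5, 6}


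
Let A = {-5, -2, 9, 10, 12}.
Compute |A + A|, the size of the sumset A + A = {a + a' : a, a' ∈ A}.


A + A = {a + a' : a, a' ∈ A}; |A| = 5.
General bounds: 2|A| - 1 ≤ |A + A| ≤ |A|(|A|+1)/2, i.e. 9 ≤ |A + A| ≤ 15.
Lower bound 2|A|-1 is attained iff A is an arithmetic progression.
Enumerate sums a + a' for a ≤ a' (symmetric, so this suffices):
a = -5: -5+-5=-10, -5+-2=-7, -5+9=4, -5+10=5, -5+12=7
a = -2: -2+-2=-4, -2+9=7, -2+10=8, -2+12=10
a = 9: 9+9=18, 9+10=19, 9+12=21
a = 10: 10+10=20, 10+12=22
a = 12: 12+12=24
Distinct sums: {-10, -7, -4, 4, 5, 7, 8, 10, 18, 19, 20, 21, 22, 24}
|A + A| = 14

|A + A| = 14


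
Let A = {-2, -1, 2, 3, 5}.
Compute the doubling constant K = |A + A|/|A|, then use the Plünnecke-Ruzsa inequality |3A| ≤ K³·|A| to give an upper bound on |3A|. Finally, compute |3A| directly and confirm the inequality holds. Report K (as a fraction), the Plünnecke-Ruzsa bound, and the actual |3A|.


|A| = 5.
Step 1: Compute A + A by enumerating all 25 pairs.
A + A = {-4, -3, -2, 0, 1, 2, 3, 4, 5, 6, 7, 8, 10}, so |A + A| = 13.
Step 2: Doubling constant K = |A + A|/|A| = 13/5 = 13/5 ≈ 2.6000.
Step 3: Plünnecke-Ruzsa gives |3A| ≤ K³·|A| = (2.6000)³ · 5 ≈ 87.8800.
Step 4: Compute 3A = A + A + A directly by enumerating all triples (a,b,c) ∈ A³; |3A| = 21.
Step 5: Check 21 ≤ 87.8800? Yes ✓.

K = 13/5, Plünnecke-Ruzsa bound K³|A| ≈ 87.8800, |3A| = 21, inequality holds.


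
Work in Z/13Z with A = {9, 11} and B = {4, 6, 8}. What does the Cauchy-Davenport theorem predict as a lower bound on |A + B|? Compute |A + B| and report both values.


Cauchy-Davenport: |A + B| ≥ min(p, |A| + |B| - 1) for A, B nonempty in Z/pZ.
|A| = 2, |B| = 3, p = 13.
CD lower bound = min(13, 2 + 3 - 1) = min(13, 4) = 4.
Compute A + B mod 13 directly:
a = 9: 9+4=0, 9+6=2, 9+8=4
a = 11: 11+4=2, 11+6=4, 11+8=6
A + B = {0, 2, 4, 6}, so |A + B| = 4.
Verify: 4 ≥ 4? Yes ✓.

CD lower bound = 4, actual |A + B| = 4.


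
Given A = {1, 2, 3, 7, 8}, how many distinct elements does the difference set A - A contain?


A - A = {a - a' : a, a' ∈ A}; |A| = 5.
Bounds: 2|A|-1 ≤ |A - A| ≤ |A|² - |A| + 1, i.e. 9 ≤ |A - A| ≤ 21.
Note: 0 ∈ A - A always (from a - a). The set is symmetric: if d ∈ A - A then -d ∈ A - A.
Enumerate nonzero differences d = a - a' with a > a' (then include -d):
Positive differences: {1, 2, 4, 5, 6, 7}
Full difference set: {0} ∪ (positive diffs) ∪ (negative diffs).
|A - A| = 1 + 2·6 = 13 (matches direct enumeration: 13).

|A - A| = 13


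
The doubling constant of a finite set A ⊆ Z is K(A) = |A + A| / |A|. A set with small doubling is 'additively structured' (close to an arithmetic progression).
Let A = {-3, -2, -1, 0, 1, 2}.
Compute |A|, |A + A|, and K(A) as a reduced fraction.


|A| = 6.
Compute A + A by enumerating all 36 pairs.
A + A = {-6, -5, -4, -3, -2, -1, 0, 1, 2, 3, 4}, so |A + A| = 11.
K = |A + A| / |A| = 11/6 (already in lowest terms) ≈ 1.8333.
Reference: AP of size 6 gives K = 11/6 ≈ 1.8333; a fully generic set of size 6 gives K ≈ 3.5000.

|A| = 6, |A + A| = 11, K = 11/6.


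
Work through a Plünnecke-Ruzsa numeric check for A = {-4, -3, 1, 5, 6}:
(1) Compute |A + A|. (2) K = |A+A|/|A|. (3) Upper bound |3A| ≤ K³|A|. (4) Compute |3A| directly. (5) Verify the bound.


|A| = 5.
Step 1: Compute A + A by enumerating all 25 pairs.
A + A = {-8, -7, -6, -3, -2, 1, 2, 3, 6, 7, 10, 11, 12}, so |A + A| = 13.
Step 2: Doubling constant K = |A + A|/|A| = 13/5 = 13/5 ≈ 2.6000.
Step 3: Plünnecke-Ruzsa gives |3A| ≤ K³·|A| = (2.6000)³ · 5 ≈ 87.8800.
Step 4: Compute 3A = A + A + A directly by enumerating all triples (a,b,c) ∈ A³; |3A| = 25.
Step 5: Check 25 ≤ 87.8800? Yes ✓.

K = 13/5, Plünnecke-Ruzsa bound K³|A| ≈ 87.8800, |3A| = 25, inequality holds.


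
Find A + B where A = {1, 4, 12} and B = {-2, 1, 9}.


A + B = {a + b : a ∈ A, b ∈ B}.
Enumerate all |A|·|B| = 3·3 = 9 pairs (a, b) and collect distinct sums.
a = 1: 1+-2=-1, 1+1=2, 1+9=10
a = 4: 4+-2=2, 4+1=5, 4+9=13
a = 12: 12+-2=10, 12+1=13, 12+9=21
Collecting distinct sums: A + B = {-1, 2, 5, 10, 13, 21}
|A + B| = 6

A + B = {-1, 2, 5, 10, 13, 21}


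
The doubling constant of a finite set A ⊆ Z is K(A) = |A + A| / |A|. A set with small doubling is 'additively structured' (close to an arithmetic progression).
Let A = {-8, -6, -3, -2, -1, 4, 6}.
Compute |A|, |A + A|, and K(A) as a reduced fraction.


|A| = 7.
Compute A + A by enumerating all 49 pairs.
A + A = {-16, -14, -12, -11, -10, -9, -8, -7, -6, -5, -4, -3, -2, 0, 1, 2, 3, 4, 5, 8, 10, 12}, so |A + A| = 22.
K = |A + A| / |A| = 22/7 (already in lowest terms) ≈ 3.1429.
Reference: AP of size 7 gives K = 13/7 ≈ 1.8571; a fully generic set of size 7 gives K ≈ 4.0000.

|A| = 7, |A + A| = 22, K = 22/7.
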